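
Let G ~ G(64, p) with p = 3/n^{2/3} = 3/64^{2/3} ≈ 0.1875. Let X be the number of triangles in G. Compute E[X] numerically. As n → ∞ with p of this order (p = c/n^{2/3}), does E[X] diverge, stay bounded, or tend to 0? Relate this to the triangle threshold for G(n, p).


Number of potential triangles: C(64, 3) = 41664.
Each occurs with probability p³ ≈ (0.1875)³ ≈ 6.5917969e-03.
By linearity: E[X] = C(64, 3)·p³ ≈ 41664 · 6.5917969e-03 ≈ 274.64063.
Since α = 2/3 < 1, p = c/n^{2/3} ≫ 1/n is above the triangle threshold p ~ 1/n. Asymptotically E[X] ~ (c³/6)·n^{3(1−α)} = (3³/6)·n^{1} → ∞; triangles are abundant w.h.p.

E[X] ≈ 274.64063; in regime p = Θ(1/n^{2/3}) E[X] diverges (above the triangle threshold p ~ 1/n).


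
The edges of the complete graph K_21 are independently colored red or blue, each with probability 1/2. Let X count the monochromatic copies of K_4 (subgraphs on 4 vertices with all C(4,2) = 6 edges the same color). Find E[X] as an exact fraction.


Let X = Σ_S X_S over the C(21, 4) = 5985 subsets S of size 4, where X_S = 1 if the K_4 on S is monochromatic.
For a fixed S, the K_4 on S has C(4, 2) = 6 edges. P[all 6 edges red] = (1/2)^6, and likewise for blue, so P[monochromatic] = 2·(1/2)^6 = 2^{1 − 6} = 1/32.
Summing: E[X] = C(21, 4) · 2^{1 − 6} = 5985 · 1/32 = 5985/32.
Numerically: E[X] ≈ 187.031.

E[X] = C(21,4)·2^(1−C(4,2)) = 5985/32 ≈ 187.031.


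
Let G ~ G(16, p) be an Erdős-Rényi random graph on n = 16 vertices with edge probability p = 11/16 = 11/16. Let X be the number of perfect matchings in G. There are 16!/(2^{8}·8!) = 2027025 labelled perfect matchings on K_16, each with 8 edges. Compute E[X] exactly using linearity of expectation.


K_16 has 16!/(2^{8}·8!) = 2027025 labelled perfect matchings.
For each such perfect matching H, let X_H = 1 if all 8 edges of H are present in G. Then P[X_H = 1] = p^{8} = (11/16)^{8} = 214358881/4294967296.
By linearity: E[X] = Σ_H E[X_H] = 2027025 · p^{8} = 2027025 · 214358881/4294967296 = 434510810759025/4294967296.
Numerically: E[X] ≈ 1.012e+05.

E[X] = 2027025 · (11/16)^{8} = 434510810759025/4294967296 ≈ 1.012e+05.


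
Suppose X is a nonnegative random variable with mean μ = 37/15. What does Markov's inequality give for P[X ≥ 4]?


μ = E[X] = 37/15, a = 4.
Markov: P[X ≥ 4] ≤ μ/a = (37/15)/4 = 37/60.
Numerically: ≈ 0.61667.
(Since a = 4 > μ = 2.46667, the bound 37/60 is < 1 and informative.)

P[X ≥ 4] ≤ 37/60 ≈ 0.61667.


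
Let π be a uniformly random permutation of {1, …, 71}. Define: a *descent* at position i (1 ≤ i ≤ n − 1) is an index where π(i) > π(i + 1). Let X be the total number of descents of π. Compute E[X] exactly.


Write X = Σ X_I over i = 1, …, 70, with X_I the indicator of one descent.
There are 70 indicators.
For each fixed i, the pair (π(i), π(i+1)) is a uniformly random ordered pair of distinct values from {1, …, 71}; by symmetry P[π(i) > π(i+1)] = 1/2.
By linearity: E[X] = 70 · (1/2) = (71 − 1) · (1/2) = 35 ≈ 35.000.

E[X] = 35 = 35.000.


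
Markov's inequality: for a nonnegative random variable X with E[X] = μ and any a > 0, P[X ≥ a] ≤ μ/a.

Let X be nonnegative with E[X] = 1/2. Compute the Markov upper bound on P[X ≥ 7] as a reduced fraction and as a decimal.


μ = E[X] = 1/2, a = 7.
Markov: P[X ≥ 7] ≤ μ/a = (1/2)/7 = 1/14.
Numerically: ≈ 0.071.
(Since a = 7 > μ = 0.500, the bound 1/14 is < 1 and informative.)

P[X ≥ 7] ≤ 1/14 ≈ 0.071.


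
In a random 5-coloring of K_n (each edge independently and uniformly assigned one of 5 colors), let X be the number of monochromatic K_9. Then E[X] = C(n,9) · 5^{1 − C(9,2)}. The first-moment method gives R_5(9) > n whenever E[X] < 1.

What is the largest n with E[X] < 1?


We need C(n, 9) · 5^{1 − 36} < 1, i.e. C(n, 9) < 5^{36 − 1} = 2910383045673370361328125.
Check values of n near the boundary:
  n = 2166: C(2166, 9) = 2844037944203015677277940; 2844037944203015677277940 < 2910383045673370361328125? YES
  n = 2167: C(2167, 9) = 2855899084841489792706810; 2855899084841489792706810 < 2910383045673370361328125? YES
  n = 2168: C(2168, 9) = 2867804175977929537095120; 2867804175977929537095120 < 2910383045673370361328125? YES
  n = 2169: C(2169, 9) = 2879753360044504243499683; 2879753360044504243499683 < 2910383045673370361328125? YES
  n = 2170: C(2170, 9) = 2891746779868845075610510; 2891746779868845075610510 < 2910383045673370361328125? YES
  n = 2171: C(2171, 9) = 2903784578674959601827205; 2903784578674959601827205 < 2910383045673370361328125? YES
  n = 2172: C(2172, 9) = 2915866900084148060642020; 2915866900084148060642020 < 2910383045673370361328125? NO
The largest n with C(n, 9) < 2910383045673370361328125 is n = 2171 (where E[X] = 580756915734991920365441/582076609134674072265625 ≈ 0.9977328). Hence R_5(9) > 2171, i.e. R_5(9) ≥ 2172.

Largest n = 2171; hence R_5(9) > 2171.


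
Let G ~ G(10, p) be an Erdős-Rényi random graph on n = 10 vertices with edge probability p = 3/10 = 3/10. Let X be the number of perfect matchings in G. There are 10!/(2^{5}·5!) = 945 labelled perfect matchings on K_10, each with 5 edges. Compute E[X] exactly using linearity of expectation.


K_10 has 10!/(2^{5}·5!) = 945 labelled perfect matchings.
For each such perfect matching H, let X_H = 1 if all 5 edges of H are present in G. Then P[X_H = 1] = p^{5} = (3/10)^{5} = 243/100000.
By linearity of expectation: E[X] = Σ_H E[X_H] = 945 · p^{5} = 945 · 243/100000 = 45927/20000.
Numerically: E[X] ≈ 2.29635.

E[X] = 945 · (3/10)^{5} = 45927/20000 ≈ 2.29635.


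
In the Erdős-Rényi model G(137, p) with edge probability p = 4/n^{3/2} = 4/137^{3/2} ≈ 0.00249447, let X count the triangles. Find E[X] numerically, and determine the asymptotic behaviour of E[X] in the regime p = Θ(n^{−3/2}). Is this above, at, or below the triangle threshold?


Number of potential triangles: C(137, 3) = 419220.
Each occurs with probability p³ ≈ (0.00249447)³ ≈ 1.55216334e-08.
By linearity: E[X] = C(137, 3)·p³ ≈ 419220 · 1.55216334e-08 ≈ 0.006507.
Since α = 3/2 > 1, p = c/n^{3/2} = o(1/n) is below the triangle threshold p ~ 1/n. Asymptotically E[X] ~ (c³/6)·n^{3(1−α)} = (4³/6)·n^{-1.5} → 0, so by Markov's inequality G has no triangles w.h.p.

E[X] ≈ 0.006507; in regime p = Θ(1/n^{3/2}) E[X] tends to 0 (below the triangle threshold p ~ 1/n).


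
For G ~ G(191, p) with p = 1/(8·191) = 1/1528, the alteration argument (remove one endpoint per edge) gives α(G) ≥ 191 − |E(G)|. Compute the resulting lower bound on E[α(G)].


E[|E(G)|] = C(191, 2)·p = 18145 · (1/1528) = 95/8.
E[α(G)] ≥ n − E[|E(G)|] = 191 − 95/8 = 1433/8.
Numerically: ≈ 179.125.
(This is only a lower bound; the true E[α(G)] may be larger.)

E[α(G)] ≥ 1433/8 ≈ 179.125.


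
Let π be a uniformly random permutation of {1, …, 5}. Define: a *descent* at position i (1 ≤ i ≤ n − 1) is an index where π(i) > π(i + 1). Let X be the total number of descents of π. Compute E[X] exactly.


Write X = Σ X_I over i = 1, …, 4, with X_I the indicator of one descent.
There are 4 indicators.
For each fixed i, the pair (π(i), π(i+1)) is a uniformly random ordered pair of distinct values from {1, …, 5}; by symmetry P[π(i) > π(i+1)] = 1/2.
By linearity: E[X] = 4 · (1/2) = (5 − 1) · (1/2) = 2 ≈ 2.0000.

E[X] = 2 = 2.0000.


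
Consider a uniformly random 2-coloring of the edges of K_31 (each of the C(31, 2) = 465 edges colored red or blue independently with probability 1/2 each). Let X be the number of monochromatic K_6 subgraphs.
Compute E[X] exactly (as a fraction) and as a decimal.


Let X = Σ_S X_S over the C(31, 6) = 736281 subsets S of size 6, where X_S = 1 if the K_6 on S is monochromatic.
For a fixed S, the K_6 on S has C(6, 2) = 15 edges. P[all 15 edges red] = (1/2)^15, and likewise for blue, so P[monochromatic] = 2·(1/2)^15 = 2^{1 − 15} = 1/16384.
Summing: E[X] = C(31, 6) · 2^{1 − 15} = 736281 · 1/16384 = 736281/16384.
Numerically: E[X] ≈ 44.939026.

E[X] = C(31,6)·2^(1−C(6,2)) = 736281/16384 ≈ 44.939026.


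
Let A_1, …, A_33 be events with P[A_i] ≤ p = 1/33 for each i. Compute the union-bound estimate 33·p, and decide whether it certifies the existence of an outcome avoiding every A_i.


Union bound: P[∪_{i=1}^{33} A_i] ≤ Σ_i P[A_i] ≤ 33·p = 33·(1/33) = 1.
Numerically: 1 ≈ 1.000000.
Is 1 < 1? NO.
Since the bound 1 is ≥ 1, the union bound is uninformative here; it does NOT by itself certify existence.

33·p = 1 ≈ 1.000000; existence NOT certified by the union bound.


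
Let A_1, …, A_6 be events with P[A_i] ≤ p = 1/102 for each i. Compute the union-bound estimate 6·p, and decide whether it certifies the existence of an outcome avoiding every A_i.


Union bound: P[∪_{i=1}^{6} A_i] ≤ Σ_i P[A_i] ≤ 6·p = 6·(1/102) = 1/17.
Numerically: 1/17 ≈ 0.0588.
Is 1/17 < 1? YES.
Since P[∪ A_i] ≤ 1/17 < 1, the complement has P[∩ A_i^c] ≥ 1 − 1/17 = 16/17 > 0, so some outcome avoids every A_i.

6·p = 1/17 ≈ 0.0588; existence CERTIFIED by the union bound.


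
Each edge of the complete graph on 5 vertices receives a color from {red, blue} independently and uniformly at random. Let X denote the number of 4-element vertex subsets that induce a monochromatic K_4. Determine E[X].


Let X = Σ_S X_S over the C(5, 4) = 5 subsets S of size 4, where X_S = 1 if the K_4 on S is monochromatic.
For a fixed S, the K_4 on S has C(4, 2) = 6 edges. P[all 6 edges red] = (1/2)^6, and likewise for blue, so P[monochromatic] = 2·(1/2)^6 = 2^{1 − 6} = 1/32.
By linearity: E[X] = C(5, 4) · 2^{1 − 6} = 5 · 1/32 = 5/32.
Numerically: E[X] ≈ 0.1562.

E[X] = C(5,4)·2^(1−C(4,2)) = 5/32 ≈ 0.1562.


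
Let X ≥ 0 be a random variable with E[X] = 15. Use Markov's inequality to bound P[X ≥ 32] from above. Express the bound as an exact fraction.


μ = E[X] = 15, a = 32.
Markov: P[X ≥ 32] ≤ μ/a = (15)/32 = 15/32.
Numerically: ≈ 0.469.
(Since a = 32 > μ = 15.000, the bound 15/32 is < 1 and informative.)

P[X ≥ 32] ≤ 15/32 ≈ 0.469.


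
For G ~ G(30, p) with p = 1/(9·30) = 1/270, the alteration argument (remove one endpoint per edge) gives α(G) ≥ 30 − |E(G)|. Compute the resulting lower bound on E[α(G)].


E[|E(G)|] = C(30, 2)·p = 435 · (1/270) = 29/18.
E[α(G)] ≥ n − E[|E(G)|] = 30 − 29/18 = 511/18.
Numerically: ≈ 28.389.
(This is only a lower bound; the true E[α(G)] may be larger.)

E[α(G)] ≥ 511/18 ≈ 28.389.


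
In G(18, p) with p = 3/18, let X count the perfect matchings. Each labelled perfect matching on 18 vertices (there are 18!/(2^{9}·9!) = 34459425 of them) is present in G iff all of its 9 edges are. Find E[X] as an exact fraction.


K_18 has 18!/(2^{9}·9!) = 34459425 labelled perfect matchings.
For each such perfect matching H, let X_H = 1 if all 9 edges of H are present in G. Then P[X_H = 1] = p^{9} = (1/6)^{9} = 1/10077696.
Summing the indicators: E[X] = Σ_H E[X_H] = 34459425 · p^{9} = 34459425 · 1/10077696 = 425425/124416.
Numerically: E[X] ≈ 3.4194.

E[X] = 34459425 · (1/6)^{9} = 425425/124416 ≈ 3.4194.


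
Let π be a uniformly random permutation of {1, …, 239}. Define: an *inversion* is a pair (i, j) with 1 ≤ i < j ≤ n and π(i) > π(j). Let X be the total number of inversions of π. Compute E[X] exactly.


Write X = Σ X_I over the C(239, 2) = 28441 pairs i < j, with X_I the indicator of one inversion.
There are 28441 indicators.
For each fixed pair i < j, the values π(i) and π(j) are two distinct elements of {1, …, 239} in uniformly random order; by symmetry P[π(i) > π(j)] = 1/2.
By linearity: E[X] = 28441 · (1/2) = C(239, 2) · (1/2) = 28441/2 = 28441/2 ≈ 14220.5000.

E[X] = 28441/2 = 14220.5000.


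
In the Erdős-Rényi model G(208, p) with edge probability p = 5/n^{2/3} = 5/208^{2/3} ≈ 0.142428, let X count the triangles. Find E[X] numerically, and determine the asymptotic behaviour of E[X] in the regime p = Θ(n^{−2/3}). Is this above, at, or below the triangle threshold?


Number of potential triangles: C(208, 3) = 1478256.
Each occurs with probability p³ ≈ (0.142428)³ ≈ 2.88923817e-03.
By linearity: E[X] = C(208, 3)·p³ ≈ 1478256 · 2.88923817e-03 ≈ 4271.033654.
Since α = 2/3 < 1, p = c/n^{2/3} ≫ 1/n is above the triangle threshold p ~ 1/n. Asymptotically E[X] ~ (c³/6)·n^{3(1−α)} = (5³/6)·n^{1} → ∞; triangles are abundant w.h.p.

E[X] ≈ 4271.033654; in regime p = Θ(1/n^{2/3}) E[X] diverges (above the triangle threshold p ~ 1/n).


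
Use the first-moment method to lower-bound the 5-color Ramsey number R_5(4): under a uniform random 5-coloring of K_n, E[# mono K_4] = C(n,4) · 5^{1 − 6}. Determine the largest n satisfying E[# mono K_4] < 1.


We need C(n, 4) · 5^{1 − 6} < 1, i.e. C(n, 4) < 5^{6 − 1} = 3125.
Check values of n near the boundary:
  n = 16: C(16, 4) = 1820; 1820 < 3125? YES
  n = 17: C(17, 4) = 2380; 2380 < 3125? YES
  n = 18: C(18, 4) = 3060; 3060 < 3125? YES
  n = 19: C(19, 4) = 3876; 3876 < 3125? NO
  n = 20: C(20, 4) = 4845; 4845 < 3125? NO
  n = 21: C(21, 4) = 5985; 5985 < 3125? NO
The largest n with C(n, 4) < 3125 is n = 18 (where E[X] = 612/625 ≈ 0.9792). Hence R_5(4) > 18, i.e. R_5(4) ≥ 19.

Largest n = 18; hence R_5(4) > 18.


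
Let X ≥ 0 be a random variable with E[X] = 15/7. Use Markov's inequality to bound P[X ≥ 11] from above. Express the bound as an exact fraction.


μ = E[X] = 15/7, a = 11.
Markov: P[X ≥ 11] ≤ μ/a = (15/7)/11 = 15/77.
Numerically: ≈ 0.194805.
(Since a = 11 > μ = 2.142857, the bound 15/77 is < 1 and informative.)

P[X ≥ 11] ≤ 15/77 ≈ 0.194805.


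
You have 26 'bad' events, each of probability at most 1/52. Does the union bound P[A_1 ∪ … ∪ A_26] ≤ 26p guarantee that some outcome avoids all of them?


Union bound: P[∪_{i=1}^{26} A_i] ≤ Σ_i P[A_i] ≤ 26·p = 26·(1/52) = 1/2.
Numerically: 1/2 ≈ 0.5000.
Is 1/2 < 1? YES.
Since P[∪ A_i] ≤ 1/2 < 1, the complement has P[∩ A_i^c] ≥ 1 − 1/2 = 1/2 > 0, so some outcome avoids every A_i.

26·p = 1/2 ≈ 0.5000; existence CERTIFIED by the union bound.


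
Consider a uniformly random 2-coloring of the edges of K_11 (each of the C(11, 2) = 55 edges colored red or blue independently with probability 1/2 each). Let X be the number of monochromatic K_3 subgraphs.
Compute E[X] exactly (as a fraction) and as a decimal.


Let X = Σ_S X_S over the C(11, 3) = 165 subsets S of size 3, where X_S = 1 if the K_3 on S is monochromatic.
For a fixed S, the K_3 on S has C(3, 2) = 3 edges. P[all 3 edges red] = (1/2)^3, and likewise for blue, so P[monochromatic] = 2·(1/2)^3 = 2^{1 − 3} = 1/4.
Summing: E[X] = C(11, 3) · 2^{1 − 3} = 165 · 1/4 = 165/4.
Numerically: E[X] ≈ 41.250000.

E[X] = C(11,3)·2^(1−C(3,2)) = 165/4 ≈ 41.250000.


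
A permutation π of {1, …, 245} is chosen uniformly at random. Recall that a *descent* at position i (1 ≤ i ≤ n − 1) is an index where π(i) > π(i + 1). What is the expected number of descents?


Write X = Σ X_I over i = 1, …, 244, with X_I the indicator of one descent.
There are 244 indicators.
For each fixed i, the pair (π(i), π(i+1)) is a uniformly random ordered pair of distinct values from {1, …, 245}; by symmetry P[π(i) > π(i+1)] = 1/2.
By linearity: E[X] = 244 · (1/2) = (245 − 1) · (1/2) = 122 ≈ 122.000000.

E[X] = 122 = 122.000000.


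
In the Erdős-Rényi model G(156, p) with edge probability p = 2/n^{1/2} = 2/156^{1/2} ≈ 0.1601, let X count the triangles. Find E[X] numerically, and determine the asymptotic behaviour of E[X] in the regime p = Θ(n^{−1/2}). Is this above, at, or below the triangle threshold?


Number of potential triangles: C(156, 3) = 620620.
Each occurs with probability p³ ≈ (0.1601)³ ≈ 4.105850e-03.
By linearity: E[X] = C(156, 3)·p³ ≈ 620620 · 4.105850e-03 ≈ 2548.1727.
Since α = 1/2 < 1, p = c/n^{1/2} ≫ 1/n is above the triangle threshold p ~ 1/n. Asymptotically E[X] ~ (c³/6)·n^{3(1−α)} = (2³/6)·n^{1.5} → ∞; triangles are abundant w.h.p.

E[X] ≈ 2548.1727; in regime p = Θ(1/n^{1/2}) E[X] diverges (above the triangle threshold p ~ 1/n).


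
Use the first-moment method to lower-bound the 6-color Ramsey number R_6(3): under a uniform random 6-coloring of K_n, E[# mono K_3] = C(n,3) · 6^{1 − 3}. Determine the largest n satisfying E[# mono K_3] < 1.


We need C(n, 3) · 6^{1 − 3} < 1, i.e. C(n, 3) < 6^{3 − 1} = 36.
Check values of n near the boundary:
  n = 6: C(6, 3) = 20; 20 < 36? YES
  n = 7: C(7, 3) = 35; 35 < 36? YES
  n = 8: C(8, 3) = 56; 56 < 36? NO
The largest n with C(n, 3) < 36 is n = 7 (where E[X] = 35/36 ≈ 0.9722). Hence R_6(3) > 7, i.e. R_6(3) ≥ 8.

Largest n = 7; hence R_6(3) > 7.


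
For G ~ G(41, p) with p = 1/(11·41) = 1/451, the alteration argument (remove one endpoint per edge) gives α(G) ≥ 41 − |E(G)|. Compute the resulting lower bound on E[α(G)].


E[|E(G)|] = C(41, 2)·p = 820 · (1/451) = 20/11.
E[α(G)] ≥ n − E[|E(G)|] = 41 − 20/11 = 431/11.
Numerically: ≈ 39.1818.
(This is only a lower bound; the true E[α(G)] may be larger.)

E[α(G)] ≥ 431/11 ≈ 39.1818.


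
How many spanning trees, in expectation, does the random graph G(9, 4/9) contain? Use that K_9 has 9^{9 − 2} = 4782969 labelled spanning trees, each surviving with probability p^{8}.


K_9 has 9^{9 − 2} = 4782969 labelled spanning trees.
For each such spanning tree H, let X_H = 1 if all 8 edges of H are present in G. Then P[X_H = 1] = p^{8} = (4/9)^{8} = 65536/43046721.
By linearity of expectation: E[X] = Σ_H E[X_H] = 4782969 · p^{8} = 4782969 · 65536/43046721 = 65536/9.
Numerically: E[X] ≈ 7.28e+03.

E[X] = 4782969 · (4/9)^{8} = 65536/9 ≈ 7.28e+03.


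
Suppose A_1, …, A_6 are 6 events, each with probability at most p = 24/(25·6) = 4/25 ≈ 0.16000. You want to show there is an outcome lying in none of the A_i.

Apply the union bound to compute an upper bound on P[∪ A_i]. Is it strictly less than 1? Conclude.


Union bound: P[∪_{i=1}^{6} A_i] ≤ Σ_i P[A_i] ≤ 6·p = 6·(4/25) = 24/25.
Numerically: 24/25 ≈ 0.96000.
Is 24/25 < 1? YES.
Since P[∪ A_i] ≤ 24/25 < 1, the complement has P[∩ A_i^c] ≥ 1 − 24/25 = 1/25 > 0, so some outcome avoids every A_i.

6·p = 24/25 ≈ 0.96000; existence CERTIFIED by the union bound.


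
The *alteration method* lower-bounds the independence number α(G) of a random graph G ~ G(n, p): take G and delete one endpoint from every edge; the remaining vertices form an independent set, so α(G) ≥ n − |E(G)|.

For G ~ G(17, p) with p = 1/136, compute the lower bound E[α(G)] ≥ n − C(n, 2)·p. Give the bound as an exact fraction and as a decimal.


E[|E(G)|] = C(17, 2)·p = 136 · (1/136) = 1.
E[α(G)] ≥ n − E[|E(G)|] = 17 − 1 = 16.
Numerically: ≈ 16.00000.
(This is only a lower bound; the true E[α(G)] may be larger.)

E[α(G)] ≥ 16 ≈ 16.00000.


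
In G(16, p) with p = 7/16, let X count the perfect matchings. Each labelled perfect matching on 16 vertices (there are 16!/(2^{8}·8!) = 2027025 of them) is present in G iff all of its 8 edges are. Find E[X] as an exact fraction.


K_16 has 16!/(2^{8}·8!) = 2027025 labelled perfect matchings.
For each such perfect matching H, let X_H = 1 if all 8 edges of H are present in G. Then P[X_H = 1] = p^{8} = (7/16)^{8} = 5764801/4294967296.
Summing the indicators: E[X] = Σ_H E[X_H] = 2027025 · p^{8} = 2027025 · 5764801/4294967296 = 11685395747025/4294967296.
Numerically: E[X] ≈ 2721.

E[X] = 2027025 · (7/16)^{8} = 11685395747025/4294967296 ≈ 2721.


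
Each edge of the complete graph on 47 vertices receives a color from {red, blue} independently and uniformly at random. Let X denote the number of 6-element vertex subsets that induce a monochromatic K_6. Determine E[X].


Let X = Σ_S X_S over the C(47, 6) = 10737573 subsets S of size 6, where X_S = 1 if the K_6 on S is monochromatic.
For a fixed S, the K_6 on S has C(6, 2) = 15 edges. P[all 15 edges red] = (1/2)^15, and likewise for blue, so P[monochromatic] = 2·(1/2)^15 = 2^{1 − 15} = 1/16384.
By linearity of expectation: E[X] = C(47, 6) · 2^{1 − 15} = 10737573 · 1/16384 = 10737573/16384.
Numerically: E[X] ≈ 655.369446.

E[X] = C(47,6)·2^(1−C(6,2)) = 10737573/16384 ≈ 655.369446.


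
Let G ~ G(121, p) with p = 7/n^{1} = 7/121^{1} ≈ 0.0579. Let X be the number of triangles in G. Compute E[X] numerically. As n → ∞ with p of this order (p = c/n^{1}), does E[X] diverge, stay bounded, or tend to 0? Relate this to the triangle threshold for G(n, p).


Number of potential triangles: C(121, 3) = 287980.
Each occurs with probability p³ ≈ (0.0579)³ ≈ 1.93615e-04.
By linearity: E[X] = C(121, 3)·p³ ≈ 287980 · 1.93615e-04 ≈ 55.757.
Here α = 1, so p = 7/n is exactly at the triangle threshold p ~ 1/n. Asymptotically E[X] → c³/6 = 7³/6 = 343/6 ≈ 57.167, a bounded constant. In this regime the triangle count is asymptotically Poisson(c³/6).

E[X] ≈ 55.757; in regime p = Θ(1/n^{1}) E[X] stays bounded (at the triangle threshold p ~ 1/n).


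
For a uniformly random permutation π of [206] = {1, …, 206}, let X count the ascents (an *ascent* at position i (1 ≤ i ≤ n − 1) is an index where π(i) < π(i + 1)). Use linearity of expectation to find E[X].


Write X = Σ X_I over i = 1, …, 205, with X_I the indicator of one ascent.
There are 205 indicators.
For each fixed i, the pair (π(i), π(i+1)) is a uniformly random ordered pair of distinct values from {1, …, 206}; by symmetry P[π(i) < π(i+1)] = 1/2.
By linearity: E[X] = 205 · (1/2) = (206 − 1) · (1/2) = 205/2 ≈ 102.5000.

E[X] = 205/2 = 102.5000.


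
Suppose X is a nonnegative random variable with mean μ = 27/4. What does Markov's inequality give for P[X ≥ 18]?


μ = E[X] = 27/4, a = 18.
Markov: P[X ≥ 18] ≤ μ/a = (27/4)/18 = 3/8.
Numerically: ≈ 0.37500.
(Since a = 18 > μ = 6.75000, the bound 3/8 is < 1 and informative.)

P[X ≥ 18] ≤ 3/8 ≈ 0.37500.


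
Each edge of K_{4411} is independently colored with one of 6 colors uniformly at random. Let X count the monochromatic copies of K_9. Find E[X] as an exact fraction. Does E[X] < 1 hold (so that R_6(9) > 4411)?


E[X] = C(4411, 9) · 6^{1 − 36} = 1727920475134582415883601405 · 6^{−35} = 1727920475134582415883601405/1719070799748422591028658176.
As a reduced fraction: E[X] = 1727920475134582415883601405/1719070799748422591028658176 ≈ 1.00515.
Is E[X] < 1? NO.
Since E[X] ≥ 1, the first-moment bound is inconclusive at n = 4411; it does NOT by itself certify R_6(9) > 4411.

E[X] = 1727920475134582415883601405/1719070799748422591028658176 ≈ 1.00515; E[X] ≥ 1; first-moment method inconclusive here.


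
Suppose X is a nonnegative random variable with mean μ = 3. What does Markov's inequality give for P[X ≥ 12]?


μ = E[X] = 3, a = 12.
Markov: P[X ≥ 12] ≤ μ/a = (3)/12 = 1/4.
Numerically: ≈ 0.250000.
(Since a = 12 > μ = 3.000000, the bound 1/4 is < 1 and informative.)

P[X ≥ 12] ≤ 1/4 ≈ 0.250000.


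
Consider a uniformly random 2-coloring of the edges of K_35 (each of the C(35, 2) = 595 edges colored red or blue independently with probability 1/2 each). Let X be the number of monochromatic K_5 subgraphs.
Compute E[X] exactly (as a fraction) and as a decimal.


Let X = Σ_S X_S over the C(35, 5) = 324632 subsets S of size 5, where X_S = 1 if the K_5 on S is monochromatic.
For a fixed S, the K_5 on S has C(5, 2) = 10 edges. P[all 10 edges red] = (1/2)^10, and likewise for blue, so P[monochromatic] = 2·(1/2)^10 = 2^{1 − 10} = 1/512.
By linearity: E[X] = C(35, 5) · 2^{1 − 10} = 324632 · 1/512 = 40579/64.
Numerically: E[X] ≈ 634.047.

E[X] = C(35,5)·2^(1−C(5,2)) = 40579/64 ≈ 634.047.


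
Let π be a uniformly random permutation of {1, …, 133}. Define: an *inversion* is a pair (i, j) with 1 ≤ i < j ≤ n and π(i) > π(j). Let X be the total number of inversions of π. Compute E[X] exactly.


Write X = Σ X_I over the C(133, 2) = 8778 pairs i < j, with X_I the indicator of one inversion.
There are 8778 indicators.
For each fixed pair i < j, the values π(i) and π(j) are two distinct elements of {1, …, 133} in uniformly random order; by symmetry P[π(i) > π(j)] = 1/2.
By linearity: E[X] = 8778 · (1/2) = C(133, 2) · (1/2) = 8778/2 = 4389 ≈ 4389.00000.

E[X] = 4389 = 4389.00000.


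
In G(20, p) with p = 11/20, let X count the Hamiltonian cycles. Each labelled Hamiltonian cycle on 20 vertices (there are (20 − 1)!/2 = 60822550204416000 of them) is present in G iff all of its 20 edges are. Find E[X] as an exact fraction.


K_20 has (20 − 1)!/2 = 60822550204416000 labelled Hamiltonian cycles.
For each such Hamiltonian cycle H, let X_H = 1 if all 20 edges of H are present in G. Then P[X_H = 1] = p^{20} = (11/20)^{20} = 672749994932560009201/104857600000000000000000000.
Summing the indicators: E[X] = Σ_H E[X_H] = 60822550204416000 · p^{20} = 60822550204416000 · 672749994932560009201/104857600000000000000000000 = 9989836509230039246035759128621/25600000000000000000.
Numerically: E[X] ≈ 3.9023e+11.

E[X] = 60822550204416000 · (11/20)^{20} = 9989836509230039246035759128621/25600000000000000000 ≈ 3.9023e+11.


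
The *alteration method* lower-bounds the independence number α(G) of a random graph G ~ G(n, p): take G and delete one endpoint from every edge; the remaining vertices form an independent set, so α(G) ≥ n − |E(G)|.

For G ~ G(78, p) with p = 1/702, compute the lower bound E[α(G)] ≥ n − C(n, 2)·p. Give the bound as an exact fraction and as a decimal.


E[|E(G)|] = C(78, 2)·p = 3003 · (1/702) = 77/18.
E[α(G)] ≥ n − E[|E(G)|] = 78 − 77/18 = 1327/18.
Numerically: ≈ 73.72222.
(This is only a lower bound; the true E[α(G)] may be larger.)

E[α(G)] ≥ 1327/18 ≈ 73.72222.


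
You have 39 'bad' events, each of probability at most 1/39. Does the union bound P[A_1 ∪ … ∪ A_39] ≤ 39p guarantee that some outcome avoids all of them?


Union bound: P[∪_{i=1}^{39} A_i] ≤ Σ_i P[A_i] ≤ 39·p = 39·(1/39) = 1.
Numerically: 1 ≈ 1.00000.
Is 1 < 1? NO.
Since the bound 1 is ≥ 1, the union bound is uninformative here; it does NOT by itself certify existence.

39·p = 1 ≈ 1.00000; existence NOT certified by the union bound.


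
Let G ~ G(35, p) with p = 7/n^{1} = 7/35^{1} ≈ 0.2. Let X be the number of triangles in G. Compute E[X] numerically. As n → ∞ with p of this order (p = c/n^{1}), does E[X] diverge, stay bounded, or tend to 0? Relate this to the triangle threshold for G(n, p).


Number of potential triangles: C(35, 3) = 6545.
Each occurs with probability p³ ≈ (0.2)³ ≈ 8.00000000e-03.
By linearity: E[X] = C(35, 3)·p³ ≈ 6545 · 8.00000000e-03 ≈ 52.360000.
Here α = 1, so p = 7/n is exactly at the triangle threshold p ~ 1/n. Asymptotically E[X] → c³/6 = 7³/6 = 343/6 ≈ 57.166667, a bounded constant. In this regime the triangle count is asymptotically Poisson(c³/6).

E[X] ≈ 52.360000; in regime p = Θ(1/n^{1}) E[X] stays bounded (at the triangle threshold p ~ 1/n).


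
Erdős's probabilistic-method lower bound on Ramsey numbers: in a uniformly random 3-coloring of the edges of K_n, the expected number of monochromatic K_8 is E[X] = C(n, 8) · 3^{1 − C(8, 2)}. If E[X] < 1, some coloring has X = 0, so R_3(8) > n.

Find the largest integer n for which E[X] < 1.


We need C(n, 8) · 3^{1 − 28} < 1, i.e. C(n, 8) < 3^{28 − 1} = 7625597484987.
Check values of n near the boundary:
  n = 151: C(151, 8) = 5551321138650; 5551321138650 < 7625597484987? YES
  n = 152: C(152, 8) = 5859727868575; 5859727868575 < 7625597484987? YES
  n = 153: C(153, 8) = 6183023199255; 6183023199255 < 7625597484987? YES
  n = 154: C(154, 8) = 6521818990995; 6521818990995 < 7625597484987? YES
  n = 155: C(155, 8) = 6876747915675; 6876747915675 < 7625597484987? YES
  n = 156: C(156, 8) = 7248464019225; 7248464019225 < 7625597484987? YES
  n = 157: C(157, 8) = 7637643295425; 7637643295425 < 7625597484987? NO
  n = 158: C(158, 8) = 8044984271181; 8044984271181 < 7625597484987? NO
The largest n with C(n, 8) < 7625597484987 is n = 156 (where E[X] = 805384891025/847288609443 ≈ 0.950544). Hence R_3(8) > 156, i.e. R_3(8) ≥ 157.

Largest n = 156; hence R_3(8) > 156.


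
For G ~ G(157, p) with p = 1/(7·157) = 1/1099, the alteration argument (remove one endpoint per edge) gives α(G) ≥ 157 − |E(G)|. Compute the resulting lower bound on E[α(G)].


E[|E(G)|] = C(157, 2)·p = 12246 · (1/1099) = 78/7.
E[α(G)] ≥ n − E[|E(G)|] = 157 − 78/7 = 1021/7.
Numerically: ≈ 145.85714.
(This is only a lower bound; the true E[α(G)] may be larger.)

E[α(G)] ≥ 1021/7 ≈ 145.85714.


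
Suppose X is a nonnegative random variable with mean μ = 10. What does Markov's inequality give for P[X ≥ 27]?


μ = E[X] = 10, a = 27.
Markov: P[X ≥ 27] ≤ μ/a = (10)/27 = 10/27.
Numerically: ≈ 0.370.
(Since a = 27 > μ = 10.000, the bound 10/27 is < 1 and informative.)

P[X ≥ 27] ≤ 10/27 ≈ 0.370.


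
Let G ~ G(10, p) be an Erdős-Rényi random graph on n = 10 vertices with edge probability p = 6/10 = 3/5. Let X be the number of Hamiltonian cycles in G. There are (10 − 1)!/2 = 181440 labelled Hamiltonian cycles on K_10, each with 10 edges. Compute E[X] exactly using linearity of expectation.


K_10 has (10 − 1)!/2 = 181440 labelled Hamiltonian cycles.
For each such Hamiltonian cycle H, let X_H = 1 if all 10 edges of H are present in G. Then P[X_H = 1] = p^{10} = (3/5)^{10} = 59049/9765625.
By linearity of expectation: E[X] = Σ_H E[X_H] = 181440 · p^{10} = 181440 · 59049/9765625 = 2142770112/1953125.
Numerically: E[X] ≈ 1.1e+03.

E[X] = 181440 · (3/5)^{10} = 2142770112/1953125 ≈ 1.1e+03.


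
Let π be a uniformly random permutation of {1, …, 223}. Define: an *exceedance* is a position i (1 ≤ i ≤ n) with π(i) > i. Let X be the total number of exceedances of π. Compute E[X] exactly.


Write X = Σ_{i=1}^{223} X_i, where X_i = 1_{π(i) > i}.
For each fixed i, π(i) is uniform over {1, …, 223} (marginal of a uniform permutation), so P[π(i) > i] = (n − i)/n. Summing: Σ_{i=1}^{223} (n − i)/n = (0 + 1 + … + 222)/223 = 223(223 − 1)/(2·223) = (223 − 1)/2.
Hence E[X] = Σ_{i=1}^{223} (223 − i)/223 = 111 ≈ 111.000.

E[X] = 111 = 111.000.


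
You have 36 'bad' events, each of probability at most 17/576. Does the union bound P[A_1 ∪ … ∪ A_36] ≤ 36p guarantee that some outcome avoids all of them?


Union bound: P[∪_{i=1}^{36} A_i] ≤ Σ_i P[A_i] ≤ 36·p = 36·(17/576) = 17/16.
Numerically: 17/16 ≈ 1.062.
Is 17/16 < 1? NO.
Since the bound 17/16 is ≥ 1, the union bound is uninformative here; it does NOT by itself certify existence.

36·p = 17/16 ≈ 1.062; existence NOT certified by the union bound.


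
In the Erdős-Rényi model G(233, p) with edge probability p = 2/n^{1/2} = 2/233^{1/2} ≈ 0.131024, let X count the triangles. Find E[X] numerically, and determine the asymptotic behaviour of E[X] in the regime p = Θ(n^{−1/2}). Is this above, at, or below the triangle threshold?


Number of potential triangles: C(233, 3) = 2081156.
Each occurs with probability p³ ≈ (0.131024)³ ≈ 2.24934517e-03.
By linearity: E[X] = C(233, 3)·p³ ≈ 2081156 · 2.24934517e-03 ≈ 4681.238206.
Since α = 1/2 < 1, p = c/n^{1/2} ≫ 1/n is above the triangle threshold p ~ 1/n. Asymptotically E[X] ~ (c³/6)·n^{3(1−α)} = (2³/6)·n^{1.5} → ∞; triangles are abundant w.h.p.

E[X] ≈ 4681.238206; in regime p = Θ(1/n^{1/2}) E[X] diverges (above the triangle threshold p ~ 1/n).


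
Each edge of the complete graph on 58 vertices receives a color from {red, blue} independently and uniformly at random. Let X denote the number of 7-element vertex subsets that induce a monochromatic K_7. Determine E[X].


Let X = Σ_S X_S over the C(58, 7) = 300674088 subsets S of size 7, where X_S = 1 if the K_7 on S is monochromatic.
For a fixed S, the K_7 on S has C(7, 2) = 21 edges. P[all 21 edges red] = (1/2)^21, and likewise for blue, so P[monochromatic] = 2·(1/2)^21 = 2^{1 − 21} = 1/1048576.
By linearity of expectation: E[X] = C(58, 7) · 2^{1 − 21} = 300674088 · 1/1048576 = 37584261/131072.
Numerically: E[X] ≈ 286.745.

E[X] = C(58,7)·2^(1−C(7,2)) = 37584261/131072 ≈ 286.745.


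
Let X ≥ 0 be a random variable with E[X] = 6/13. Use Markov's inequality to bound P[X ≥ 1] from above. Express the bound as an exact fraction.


μ = E[X] = 6/13, a = 1.
Markov: P[X ≥ 1] ≤ μ/a = (6/13)/1 = 6/13.
Numerically: ≈ 0.461538.
(Since a = 1 > μ = 0.461538, the bound 6/13 is < 1 and informative.)

P[X ≥ 1] ≤ 6/13 ≈ 0.461538.


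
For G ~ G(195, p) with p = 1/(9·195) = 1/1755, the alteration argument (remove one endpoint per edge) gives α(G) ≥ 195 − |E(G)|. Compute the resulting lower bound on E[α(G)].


E[|E(G)|] = C(195, 2)·p = 18915 · (1/1755) = 97/9.
E[α(G)] ≥ n − E[|E(G)|] = 195 − 97/9 = 1658/9.
Numerically: ≈ 184.222.
(This is only a lower bound; the true E[α(G)] may be larger.)

E[α(G)] ≥ 1658/9 ≈ 184.222.


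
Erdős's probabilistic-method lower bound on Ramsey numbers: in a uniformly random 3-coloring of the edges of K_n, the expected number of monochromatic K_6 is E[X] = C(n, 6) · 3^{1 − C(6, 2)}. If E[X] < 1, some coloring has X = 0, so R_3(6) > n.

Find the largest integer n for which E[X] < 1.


We need C(n, 6) · 3^{1 − 15} < 1, i.e. C(n, 6) < 3^{15 − 1} = 4782969.
Check values of n near the boundary:
  n = 38: C(38, 6) = 2760681; 2760681 < 4782969? YES
  n = 39: C(39, 6) = 3262623; 3262623 < 4782969? YES
  n = 40: C(40, 6) = 3838380; 3838380 < 4782969? YES
  n = 41: C(41, 6) = 4496388; 4496388 < 4782969? YES
  n = 42: C(42, 6) = 5245786; 5245786 < 4782969? NO
The largest n with C(n, 6) < 4782969 is n = 41 (where E[X] = 1498796/1594323 ≈ 0.9401). Hence R_3(6) > 41, i.e. R_3(6) ≥ 42.

Largest n = 41; hence R_3(6) > 41.


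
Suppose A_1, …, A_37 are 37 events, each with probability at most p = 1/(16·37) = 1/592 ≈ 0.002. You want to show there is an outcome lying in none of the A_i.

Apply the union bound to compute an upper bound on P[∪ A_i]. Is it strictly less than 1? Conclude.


Union bound: P[∪_{i=1}^{37} A_i] ≤ Σ_i P[A_i] ≤ 37·p = 37·(1/592) = 1/16.
Numerically: 1/16 ≈ 0.062.
Is 1/16 < 1? YES.
Since P[∪ A_i] ≤ 1/16 < 1, the complement has P[∩ A_i^c] ≥ 1 − 1/16 = 15/16 > 0, so some outcome avoids every A_i.

37·p = 1/16 ≈ 0.062; existence CERTIFIED by the union bound.


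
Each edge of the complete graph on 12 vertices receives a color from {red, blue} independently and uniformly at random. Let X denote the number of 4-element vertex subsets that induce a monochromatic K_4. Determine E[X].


Let X = Σ_S X_S over the C(12, 4) = 495 subsets S of size 4, where X_S = 1 if the K_4 on S is monochromatic.
For a fixed S, the K_4 on S has C(4, 2) = 6 edges. P[all 6 edges red] = (1/2)^6, and likewise for blue, so P[monochromatic] = 2·(1/2)^6 = 2^{1 − 6} = 1/32.
Summing: E[X] = C(12, 4) · 2^{1 − 6} = 495 · 1/32 = 495/32.
Numerically: E[X] ≈ 15.469.

E[X] = C(12,4)·2^(1−C(4,2)) = 495/32 ≈ 15.469.


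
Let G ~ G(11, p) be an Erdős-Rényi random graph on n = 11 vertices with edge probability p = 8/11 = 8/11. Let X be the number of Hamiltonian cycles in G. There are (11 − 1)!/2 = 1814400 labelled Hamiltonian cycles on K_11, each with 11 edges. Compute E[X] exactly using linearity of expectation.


K_11 has (11 − 1)!/2 = 1814400 labelled Hamiltonian cycles.
For each such Hamiltonian cycle H, let X_H = 1 if all 11 edges of H are present in G. Then P[X_H = 1] = p^{11} = (8/11)^{11} = 8589934592/285311670611.
By linearity of expectation: E[X] = Σ_H E[X_H] = 1814400 · p^{11} = 1814400 · 8589934592/285311670611 = 15585577323724800/285311670611.
Numerically: E[X] ≈ 5.463e+04.

E[X] = 1814400 · (8/11)^{11} = 15585577323724800/285311670611 ≈ 5.463e+04.


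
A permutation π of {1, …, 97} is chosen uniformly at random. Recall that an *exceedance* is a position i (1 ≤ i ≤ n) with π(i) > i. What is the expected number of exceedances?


Write X = Σ_{i=1}^{97} X_i, where X_i = 1_{π(i) > i}.
For each fixed i, π(i) is uniform over {1, …, 97} (marginal of a uniform permutation), so P[π(i) > i] = (n − i)/n. Summing: Σ_{i=1}^{97} (n − i)/n = (0 + 1 + … + 96)/97 = 97(97 − 1)/(2·97) = (97 − 1)/2.
Hence E[X] = Σ_{i=1}^{97} (97 − i)/97 = 48 ≈ 48.000.

E[X] = 48 = 48.000.


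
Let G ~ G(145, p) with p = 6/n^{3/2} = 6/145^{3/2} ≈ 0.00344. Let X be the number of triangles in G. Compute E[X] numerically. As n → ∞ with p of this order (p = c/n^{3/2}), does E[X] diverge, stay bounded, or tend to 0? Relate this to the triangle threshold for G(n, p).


Number of potential triangles: C(145, 3) = 497640.
Each occurs with probability p³ ≈ (0.00344)³ ≈ 4.05787e-08.
By linearity: E[X] = C(145, 3)·p³ ≈ 497640 · 4.05787e-08 ≈ 0.020.
Since α = 3/2 > 1, p = c/n^{3/2} = o(1/n) is below the triangle threshold p ~ 1/n. Asymptotically E[X] ~ (c³/6)·n^{3(1−α)} = (6³/6)·n^{-1.5} → 0, so by Markov's inequality G has no triangles w.h.p.

E[X] ≈ 0.020; in regime p = Θ(1/n^{3/2}) E[X] tends to 0 (below the triangle threshold p ~ 1/n).


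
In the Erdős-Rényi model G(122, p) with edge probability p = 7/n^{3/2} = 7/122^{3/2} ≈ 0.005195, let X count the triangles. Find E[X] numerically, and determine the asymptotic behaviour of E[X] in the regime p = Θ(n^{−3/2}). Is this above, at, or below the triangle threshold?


Number of potential triangles: C(122, 3) = 295240.
Each occurs with probability p³ ≈ (0.005195)³ ≈ 1.401764e-07.
By linearity: E[X] = C(122, 3)·p³ ≈ 295240 · 1.401764e-07 ≈ 0.0414.
Since α = 3/2 > 1, p = c/n^{3/2} = o(1/n) is below the triangle threshold p ~ 1/n. Asymptotically E[X] ~ (c³/6)·n^{3(1−α)} = (7³/6)·n^{-1.5} → 0, so by Markov's inequality G has no triangles w.h.p.

E[X] ≈ 0.0414; in regime p = Θ(1/n^{3/2}) E[X] tends to 0 (below the triangle threshold p ~ 1/n).


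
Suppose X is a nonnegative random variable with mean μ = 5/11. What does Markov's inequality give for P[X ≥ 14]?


μ = E[X] = 5/11, a = 14.
Markov: P[X ≥ 14] ≤ μ/a = (5/11)/14 = 5/154.
Numerically: ≈ 0.0325.
(Since a = 14 > μ = 0.4545, the bound 5/154 is < 1 and informative.)

P[X ≥ 14] ≤ 5/154 ≈ 0.0325.


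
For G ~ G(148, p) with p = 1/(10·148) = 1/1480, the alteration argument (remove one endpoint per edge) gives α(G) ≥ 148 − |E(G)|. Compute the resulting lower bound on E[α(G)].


E[|E(G)|] = C(148, 2)·p = 10878 · (1/1480) = 147/20.
E[α(G)] ≥ n − E[|E(G)|] = 148 − 147/20 = 2813/20.
Numerically: ≈ 140.650.
(This is only a lower bound; the true E[α(G)] may be larger.)

E[α(G)] ≥ 2813/20 ≈ 140.650.


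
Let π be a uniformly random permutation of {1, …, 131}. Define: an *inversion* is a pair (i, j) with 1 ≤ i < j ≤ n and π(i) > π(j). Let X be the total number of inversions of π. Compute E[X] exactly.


Write X = Σ X_I over the C(131, 2) = 8515 pairs i < j, with X_I the indicator of one inversion.
There are 8515 indicators.
For each fixed pair i < j, the values π(i) and π(j) are two distinct elements of {1, …, 131} in uniformly random order; by symmetry P[π(i) > π(j)] = 1/2.
By linearity: E[X] = 8515 · (1/2) = C(131, 2) · (1/2) = 8515/2 = 8515/2 ≈ 4257.50000.

E[X] = 8515/2 = 4257.50000.


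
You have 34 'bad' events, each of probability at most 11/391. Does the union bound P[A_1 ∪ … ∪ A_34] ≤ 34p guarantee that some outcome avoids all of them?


Union bound: P[∪_{i=1}^{34} A_i] ≤ Σ_i P[A_i] ≤ 34·p = 34·(11/391) = 22/23.
Numerically: 22/23 ≈ 0.95652.
Is 22/23 < 1? YES.
Since P[∪ A_i] ≤ 22/23 < 1, the complement has P[∩ A_i^c] ≥ 1 − 22/23 = 1/23 > 0, so some outcome avoids every A_i.

34·p = 22/23 ≈ 0.95652; existence CERTIFIED by the union bound.


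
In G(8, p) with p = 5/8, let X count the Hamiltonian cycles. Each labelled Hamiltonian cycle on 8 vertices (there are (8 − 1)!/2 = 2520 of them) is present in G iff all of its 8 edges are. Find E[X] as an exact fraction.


K_8 has (8 − 1)!/2 = 2520 labelled Hamiltonian cycles.
For each such Hamiltonian cycle H, let X_H = 1 if all 8 edges of H are present in G. Then P[X_H = 1] = p^{8} = (5/8)^{8} = 390625/16777216.
By linearity of expectation: E[X] = Σ_H E[X_H] = 2520 · p^{8} = 2520 · 390625/16777216 = 123046875/2097152.
Numerically: E[X] ≈ 58.67.

E[X] = 2520 · (5/8)^{8} = 123046875/2097152 ≈ 58.67.
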